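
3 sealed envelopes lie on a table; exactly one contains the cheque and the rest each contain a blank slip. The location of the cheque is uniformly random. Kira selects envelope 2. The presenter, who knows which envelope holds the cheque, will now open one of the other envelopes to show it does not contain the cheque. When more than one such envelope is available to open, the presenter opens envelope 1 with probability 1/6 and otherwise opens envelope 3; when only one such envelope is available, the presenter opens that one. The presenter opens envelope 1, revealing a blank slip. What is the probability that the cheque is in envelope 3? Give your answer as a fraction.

Condition on the true location of the cheque.
If it is in envelope 1 (prior 1/3): the presenter opened envelope 1, so this case is ruled out; weight (1/3)·0 = 0.
If it is in envelope 2 (prior 1/3): envelope 1 is available, opened with probability 1/6; weight (1/3)·(1/6) = 1/18.
If it is in envelope 3 (prior 1/3): only envelope 1 is available, probability 1; weight (1/3)·1 = 1/3.
The weights sum to 7/18.
So P(the cheque in envelope 3 | the presenter opened envelope 1) = (1/3) / (7/18) = 6/7.

6/7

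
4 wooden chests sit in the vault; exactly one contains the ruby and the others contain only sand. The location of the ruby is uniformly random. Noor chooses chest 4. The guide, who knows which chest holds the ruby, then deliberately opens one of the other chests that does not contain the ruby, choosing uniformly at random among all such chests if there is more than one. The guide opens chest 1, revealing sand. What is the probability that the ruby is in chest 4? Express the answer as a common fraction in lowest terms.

1/4

Condition on the true location of the ruby.
If it is in chest 1 (prior 1/4): the guide opened chest 1, so this case is ruled out; weight (1/4)·0 = 0.
If it is in either of chests 2 and 3 (prior 1/4 each): the guide has 2 equally likely choices, so probability 1/2; weight (1/4)·(1/2) = 1/8 each.
If it is in chest 4 (prior 1/4): the guide has 3 equally likely choices, so probability 1/3; weight (1/4)·(1/3) = 1/12.
The weights sum to 1/3.
So P(the ruby in chest 4 | the guide opened chest 1) = (1/12) / (1/3) = 1/4.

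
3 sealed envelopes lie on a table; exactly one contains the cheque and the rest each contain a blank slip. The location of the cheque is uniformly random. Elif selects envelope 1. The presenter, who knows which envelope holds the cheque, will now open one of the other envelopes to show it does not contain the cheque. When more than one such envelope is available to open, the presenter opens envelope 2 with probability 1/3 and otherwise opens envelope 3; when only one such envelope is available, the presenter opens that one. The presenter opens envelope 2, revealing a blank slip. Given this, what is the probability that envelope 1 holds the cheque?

1/4

Condition on the true location of the cheque.
If it is in envelope 1 (prior 1/3): envelope 2 is available, opened with probability 1/3; weight (1/3)·(1/3) = 1/9.
If it is in envelope 2 (prior 1/3): the presenter opened envelope 2, so this case is ruled out; weight (1/3)·0 = 0.
If it is in envelope 3 (prior 1/3): only envelope 2 is available, probability 1; weight (1/3)·1 = 1/3.
The weights sum to 4/9.
So P(the cheque in envelope 1 | the presenter opened envelope 2) = (1/9) / (4/9) = 1/4.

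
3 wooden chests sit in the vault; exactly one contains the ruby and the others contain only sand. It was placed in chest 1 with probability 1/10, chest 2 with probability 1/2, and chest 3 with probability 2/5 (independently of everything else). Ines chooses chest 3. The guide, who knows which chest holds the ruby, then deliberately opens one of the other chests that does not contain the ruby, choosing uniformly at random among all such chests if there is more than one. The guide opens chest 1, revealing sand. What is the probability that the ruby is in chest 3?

Consider each possible location of the ruby in turn.
If it is in chest 1 (prior 1/10): the guide opened chest 1, so this case is ruled out; weight (1/10)·0 = 0.
If it is in chest 2 (prior 1/2): the guide has no choice, probability 1; weight (1/2)·1 = 1/2.
If it is in chest 3 (prior 2/5): the guide has 2 equally likely choices, so probability 1/2; weight (2/5)·(1/2) = 1/5.
The weights sum to 7/10.
So P(the ruby in chest 3 | the guide opened chest 1) = (1/5) / (7/10) = 2/7.

2/7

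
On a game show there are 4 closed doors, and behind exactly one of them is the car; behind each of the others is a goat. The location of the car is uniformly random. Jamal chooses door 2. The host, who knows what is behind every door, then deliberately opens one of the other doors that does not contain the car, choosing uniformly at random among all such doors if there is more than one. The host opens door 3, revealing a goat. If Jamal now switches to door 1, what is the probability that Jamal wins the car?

Apply Bayes' rule, conditioning on where the car actually is.
If it is behind either of doors 1 and 4 (prior 1/4 each): the host has 2 equally likely choices, so probability 1/2; weight (1/4)·(1/2) = 1/8 each.
If it is behind door 2 (prior 1/4): the host has 3 equally likely choices, so probability 1/3; weight (1/4)·(1/3) = 1/12.
If it is behind door 3 (prior 1/4): the host opened door 3, so this case is ruled out; weight (1/4)·0 = 0.
The weights sum to 1/3.
So P(the car behind door 1 | the host opened door 3) = (1/8) / (1/3) = 3/8.

3/8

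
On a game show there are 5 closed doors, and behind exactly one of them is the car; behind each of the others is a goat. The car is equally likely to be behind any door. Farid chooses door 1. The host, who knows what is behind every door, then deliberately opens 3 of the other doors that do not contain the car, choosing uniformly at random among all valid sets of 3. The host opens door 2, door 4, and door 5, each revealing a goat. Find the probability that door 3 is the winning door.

4/5

Consider each possible location of the car in turn.
If it is behind door 1 (prior 1/5): the host has 4 equally likely choices, so probability 1/4; weight (1/5)·(1/4) = 1/20.
If it is behind any of doors 2, 4, and 5 (prior 1/5 each): that door was opened and seen not to hold the prize — ruled out; weight (1/5)·0 = 0 each.
If it is behind door 3 (prior 1/5): the host has no choice, probability 1; weight (1/5)·1 = 1/5.
The weights sum to 1/4.
So P(the car behind door 3 | the host opened door 2, door 4, and door 5) = (1/5) / (1/4) = 4/5.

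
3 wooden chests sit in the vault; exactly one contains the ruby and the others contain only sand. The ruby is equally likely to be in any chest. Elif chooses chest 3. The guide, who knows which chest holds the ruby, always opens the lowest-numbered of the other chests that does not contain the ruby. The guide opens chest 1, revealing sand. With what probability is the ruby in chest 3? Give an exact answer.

Condition on the true location of the ruby.
If it is in chest 1 (prior 1/3): the guide opened chest 1, so this case is ruled out; weight (1/3)·0 = 0.
If it is in either of chests 2 and 3 (prior 1/3 each): chest 1 is the lowest-numbered option available, probability 1; weight (1/3)·1 = 1/3 each.
The weights sum to 2/3.
So P(the ruby in chest 3 | the guide opened chest 1) = (1/3) / (2/3) = 1/2.

1/2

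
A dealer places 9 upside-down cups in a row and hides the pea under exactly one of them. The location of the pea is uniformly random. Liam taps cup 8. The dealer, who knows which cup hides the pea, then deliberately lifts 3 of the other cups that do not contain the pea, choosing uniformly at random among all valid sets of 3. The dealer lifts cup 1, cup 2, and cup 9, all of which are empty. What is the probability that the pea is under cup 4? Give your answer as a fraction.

Condition on the true location of the pea.
If it is under any of cups 1, 2, and 9 (prior 1/9 each): that cup was opened and seen not to hold the prize — ruled out; weight (1/9)·0 = 0 each.
If it is under any of cups 3, 4, 5, 6, and 7 (prior 1/9 each): the dealer has 35 equally likely choices, so probability 1/35; weight (1/9)·(1/35) = 1/315 each.
If it is under cup 8 (prior 1/9): the dealer has 56 equally likely choices, so probability 1/56; weight (1/9)·(1/56) = 1/504.
The weights sum to 1/56.
So P(the pea under cup 4 | the dealer opened cup 1, cup 2, and cup 9) = (1/315) / (1/56) = 8/45.

8/45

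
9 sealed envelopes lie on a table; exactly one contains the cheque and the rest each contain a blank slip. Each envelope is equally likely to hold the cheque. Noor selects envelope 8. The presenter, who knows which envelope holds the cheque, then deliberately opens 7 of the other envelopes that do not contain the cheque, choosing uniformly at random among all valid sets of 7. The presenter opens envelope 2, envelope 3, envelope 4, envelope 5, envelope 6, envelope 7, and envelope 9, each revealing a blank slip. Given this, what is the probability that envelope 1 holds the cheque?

8/9

Consider each possible location of the cheque in turn.
If it is in envelope 1 (prior 1/9): the presenter has no choice, probability 1; weight (1/9)·1 = 1/9.
If it is in any of envelopes 2, 3, 4, 5, 6, 7, and 9 (prior 1/9 each): that envelope was opened and seen not to hold the prize — ruled out; weight (1/9)·0 = 0 each.
If it is in envelope 8 (prior 1/9): the presenter has 8 equally likely choices, so probability 1/8; weight (1/9)·(1/8) = 1/72.
The weights sum to 1/8.
So P(the cheque in envelope 1 | the presenter opened envelope 2, envelope 3, envelope 4, envelope 5, envelope 6, envelope 7, and envelope 9) = (1/9) / (1/8) = 8/9.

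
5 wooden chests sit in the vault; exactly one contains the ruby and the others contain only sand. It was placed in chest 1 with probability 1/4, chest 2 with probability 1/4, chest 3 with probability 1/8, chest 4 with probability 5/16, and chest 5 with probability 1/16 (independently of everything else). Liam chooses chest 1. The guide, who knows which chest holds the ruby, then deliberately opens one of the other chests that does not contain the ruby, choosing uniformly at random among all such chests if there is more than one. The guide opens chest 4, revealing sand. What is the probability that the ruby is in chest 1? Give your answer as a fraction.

Apply Bayes' rule, conditioning on where the ruby actually is.
If it is in chest 1 (prior 1/4): the guide has 4 equally likely choices, so probability 1/4; weight (1/4)·(1/4) = 1/16.
If it is in chest 2 (prior 1/4): the guide has 3 equally likely choices, so probability 1/3; weight (1/4)·(1/3) = 1/12.
If it is in chest 3 (prior 1/8): the guide has 3 equally likely choices, so probability 1/3; weight (1/8)·(1/3) = 1/24.
If it is in chest 4 (prior 5/16): the guide opened chest 4, so this case is ruled out; weight (5/16)·0 = 0.
If it is in chest 5 (prior 1/16): the guide has 3 equally likely choices, so probability 1/3; weight (1/16)·(1/3) = 1/48.
The weights sum to 5/24.
So P(the ruby in chest 1 | the guide opened chest 4) = (1/16) / (5/24) = 3/10.

3/10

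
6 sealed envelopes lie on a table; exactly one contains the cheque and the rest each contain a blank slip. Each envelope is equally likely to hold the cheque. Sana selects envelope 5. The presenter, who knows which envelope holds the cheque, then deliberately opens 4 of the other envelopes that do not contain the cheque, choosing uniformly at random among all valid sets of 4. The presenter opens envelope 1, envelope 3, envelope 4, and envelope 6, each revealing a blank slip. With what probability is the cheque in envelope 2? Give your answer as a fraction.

Consider each possible location of the cheque in turn.
If it is in any of envelopes 1, 3, 4, and 6 (prior 1/6 each): that envelope was opened and seen not to hold the prize — ruled out; weight (1/6)·0 = 0 each.
If it is in envelope 2 (prior 1/6): the presenter has no choice, probability 1; weight (1/6)·1 = 1/6.
If it is in envelope 5 (prior 1/6): the presenter has 5 equally likely choices, so probability 1/5; weight (1/6)·(1/5) = 1/30.
The weights sum to 1/5.
So P(the cheque in envelope 2 | the presenter opened envelope 1, envelope 3, envelope 4, and envelope 6) = (1/6) / (1/5) = 5/6.

5/6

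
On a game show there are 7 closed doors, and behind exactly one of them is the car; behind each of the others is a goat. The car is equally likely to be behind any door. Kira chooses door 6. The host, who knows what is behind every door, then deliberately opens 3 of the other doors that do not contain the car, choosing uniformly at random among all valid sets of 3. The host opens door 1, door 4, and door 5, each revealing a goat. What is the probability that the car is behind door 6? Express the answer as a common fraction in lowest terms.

Condition on the true location of the car.
If it is behind any of doors 1, 4, and 5 (prior 1/7 each): that door was opened and seen not to hold the prize — ruled out; weight (1/7)·0 = 0 each.
If it is behind any of doors 2, 3, and 7 (prior 1/7 each): the host has 10 equally likely choices, so probability 1/10; weight (1/7)·(1/10) = 1/70 each.
If it is behind door 6 (prior 1/7): the host has 20 equally likely choices, so probability 1/20; weight (1/7)·(1/20) = 1/140.
The weights sum to 1/20.
So P(the car behind door 6 | the host opened door 1, door 4, and door 5) = (1/140) / (1/20) = 1/7.

1/7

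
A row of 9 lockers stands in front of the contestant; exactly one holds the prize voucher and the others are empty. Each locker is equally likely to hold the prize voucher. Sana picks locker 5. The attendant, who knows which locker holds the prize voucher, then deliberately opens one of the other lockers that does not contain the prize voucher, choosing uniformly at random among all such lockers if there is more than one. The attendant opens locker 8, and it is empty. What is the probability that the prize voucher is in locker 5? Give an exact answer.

Consider each possible location of the prize voucher in turn.
If it is in any of lockers 1, 2, 3, 4, 6, 7, and 9 (prior 1/9 each): the attendant has 7 equally likely choices, so probability 1/7; weight (1/9)·(1/7) = 1/63 each.
If it is in locker 5 (prior 1/9): the attendant has 8 equally likely choices, so probability 1/8; weight (1/9)·(1/8) = 1/72.
If it is in locker 8 (prior 1/9): the attendant opened locker 8, so this case is ruled out; weight (1/9)·0 = 0.
The weights sum to 1/8.
So P(the prize voucher in locker 5 | the attendant opened locker 8) = (1/72) / (1/8) = 1/9.

1/9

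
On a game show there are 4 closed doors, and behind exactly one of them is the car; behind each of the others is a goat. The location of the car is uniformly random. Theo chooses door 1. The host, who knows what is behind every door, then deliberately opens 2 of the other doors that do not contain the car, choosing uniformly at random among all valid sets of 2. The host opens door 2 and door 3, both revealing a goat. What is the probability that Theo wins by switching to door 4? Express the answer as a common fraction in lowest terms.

3/4

Condition on the true location of the car.
If it is behind door 1 (prior 1/4): the host has 3 equally likely choices, so probability 1/3; weight (1/4)·(1/3) = 1/12.
If it is behind either of doors 2 and 3 (prior 1/4 each): that door was opened and seen not to hold the prize — ruled out; weight (1/4)·0 = 0 each.
If it is behind door 4 (prior 1/4): the host has no choice, probability 1; weight (1/4)·1 = 1/4.
The weights sum to 1/3.
So P(the car behind door 4 | the host opened door 2 and door 3) = (1/4) / (1/3) = 3/4.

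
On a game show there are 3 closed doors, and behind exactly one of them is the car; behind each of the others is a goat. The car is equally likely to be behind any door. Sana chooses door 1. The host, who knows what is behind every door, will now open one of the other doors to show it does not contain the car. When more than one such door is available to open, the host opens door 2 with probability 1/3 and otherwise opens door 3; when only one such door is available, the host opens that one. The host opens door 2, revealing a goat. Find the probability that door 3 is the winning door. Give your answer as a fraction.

3/4

Consider each possible location of the car in turn.
If it is behind door 1 (prior 1/3): door 2 is available, opened with probability 1/3; weight (1/3)·(1/3) = 1/9.
If it is behind door 2 (prior 1/3): the host opened door 2, so this case is ruled out; weight (1/3)·0 = 0.
If it is behind door 3 (prior 1/3): only door 2 is available, probability 1; weight (1/3)·1 = 1/3.
The weights sum to 4/9.
So P(the car behind door 3 | the host opened door 2) = (1/3) / (4/9) = 3/4.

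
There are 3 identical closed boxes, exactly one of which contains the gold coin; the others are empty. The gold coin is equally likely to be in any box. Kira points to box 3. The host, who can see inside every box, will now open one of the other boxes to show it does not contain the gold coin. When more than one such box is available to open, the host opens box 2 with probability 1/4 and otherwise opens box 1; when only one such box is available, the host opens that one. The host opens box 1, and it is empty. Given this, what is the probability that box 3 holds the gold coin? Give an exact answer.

Apply Bayes' rule, conditioning on where the gold coin actually is.
If it is in box 1 (prior 1/3): the host opened box 1, so this case is ruled out; weight (1/3)·0 = 0.
If it is in box 2 (prior 1/3): only box 1 is available, probability 1; weight (1/3)·1 = 1/3.
If it is in box 3 (prior 1/3): box 2 is available but not opened, probability 3/4; weight (1/3)·(3/4) = 1/4.
The weights sum to 7/12.
So P(the gold coin in box 3 | the host opened box 1) = (1/4) / (7/12) = 3/7.

3/7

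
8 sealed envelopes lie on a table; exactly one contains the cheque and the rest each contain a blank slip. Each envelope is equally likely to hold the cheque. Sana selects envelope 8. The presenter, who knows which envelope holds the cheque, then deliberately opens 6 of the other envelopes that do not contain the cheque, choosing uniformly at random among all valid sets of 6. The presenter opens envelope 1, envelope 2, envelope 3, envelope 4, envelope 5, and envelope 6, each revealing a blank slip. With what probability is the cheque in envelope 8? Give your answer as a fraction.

1/8

Consider each possible location of the cheque in turn.
If it is in any of envelopes 1, 2, 3, 4, 5, and 6 (prior 1/8 each): that envelope was opened and seen not to hold the prize — ruled out; weight (1/8)·0 = 0 each.
If it is in envelope 7 (prior 1/8): the presenter has no choice, probability 1; weight (1/8)·1 = 1/8.
If it is in envelope 8 (prior 1/8): the presenter has 7 equally likely choices, so probability 1/7; weight (1/8)·(1/7) = 1/56.
The weights sum to 1/7.
So P(the cheque in envelope 8 | the presenter opened envelope 1, envelope 2, envelope 3, envelope 4, envelope 5, and envelope 6) = (1/56) / (1/7) = 1/8.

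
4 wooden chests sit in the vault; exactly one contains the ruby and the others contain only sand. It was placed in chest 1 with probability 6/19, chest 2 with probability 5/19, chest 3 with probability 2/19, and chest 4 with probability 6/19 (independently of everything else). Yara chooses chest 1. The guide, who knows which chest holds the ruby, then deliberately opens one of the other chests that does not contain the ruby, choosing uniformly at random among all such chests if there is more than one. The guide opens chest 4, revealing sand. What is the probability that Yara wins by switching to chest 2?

5/11

Apply Bayes' rule, conditioning on where the ruby actually is.
If it is in chest 1 (prior 6/19): the guide has 3 equally likely choices, so probability 1/3; weight (6/19)·(1/3) = 2/19.
If it is in chest 2 (prior 5/19): the guide has 2 equally likely choices, so probability 1/2; weight (5/19)·(1/2) = 5/38.
If it is in chest 3 (prior 2/19): the guide has 2 equally likely choices, so probability 1/2; weight (2/19)·(1/2) = 1/19.
If it is in chest 4 (prior 6/19): the guide opened chest 4, so this case is ruled out; weight (6/19)·0 = 0.
The weights sum to 11/38.
So P(the ruby in chest 2 | the guide opened chest 4) = (5/38) / (11/38) = 5/11.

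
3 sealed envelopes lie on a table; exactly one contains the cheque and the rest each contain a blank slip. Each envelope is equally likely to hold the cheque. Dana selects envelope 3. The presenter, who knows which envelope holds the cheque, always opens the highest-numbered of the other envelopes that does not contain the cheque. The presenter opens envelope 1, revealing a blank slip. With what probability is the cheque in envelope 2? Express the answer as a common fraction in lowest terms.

1

Condition on the true location of the cheque.
If it is in envelope 1 (prior 1/3): the presenter opened envelope 1, so this case is ruled out; weight (1/3)·0 = 0.
If it is in envelope 2 (prior 1/3): envelope 1 is the highest-numbered option available, probability 1; weight (1/3)·1 = 1/3.
If it is in envelope 3 (prior 1/3): the presenter would have opened envelope 2 instead, probability 0; weight (1/3)·0 = 0.
The weights sum to 1/3.
So P(the cheque in envelope 2 | the presenter opened envelope 1) = (1/3) / (1/3) = 1.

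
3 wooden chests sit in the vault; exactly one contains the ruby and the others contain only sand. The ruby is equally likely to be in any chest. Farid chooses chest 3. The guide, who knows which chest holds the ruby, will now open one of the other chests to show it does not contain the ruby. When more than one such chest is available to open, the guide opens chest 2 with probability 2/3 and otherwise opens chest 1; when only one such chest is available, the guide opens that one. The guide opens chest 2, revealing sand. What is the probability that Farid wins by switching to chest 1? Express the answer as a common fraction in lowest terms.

3/5

Apply Bayes' rule, conditioning on where the ruby actually is.
If it is in chest 1 (prior 1/3): only chest 2 is available, probability 1; weight (1/3)·1 = 1/3.
If it is in chest 2 (prior 1/3): the guide opened chest 2, so this case is ruled out; weight (1/3)·0 = 0.
If it is in chest 3 (prior 1/3): chest 2 is available, opened with probability 2/3; weight (1/3)·(2/3) = 2/9.
The weights sum to 5/9.
So P(the ruby in chest 1 | the guide opened chest 2) = (1/3) / (5/9) = 3/5.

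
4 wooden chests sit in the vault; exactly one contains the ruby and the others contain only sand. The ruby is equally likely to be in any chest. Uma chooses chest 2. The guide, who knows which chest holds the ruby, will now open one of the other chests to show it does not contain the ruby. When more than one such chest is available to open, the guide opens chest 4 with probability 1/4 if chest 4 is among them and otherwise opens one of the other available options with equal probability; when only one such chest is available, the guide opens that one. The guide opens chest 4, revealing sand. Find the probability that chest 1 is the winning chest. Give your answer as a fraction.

Condition on the true location of the ruby.
If it is in any of chests 1, 2, and 3 (prior 1/4 each): chest 4 is available, opened with probability 1/4; weight (1/4)·(1/4) = 1/16 each.
If it is in chest 4 (prior 1/4): the guide opened chest 4, so this case is ruled out; weight (1/4)·0 = 0.
The weights sum to 3/16.
So P(the ruby in chest 1 | the guide opened chest 4) = (1/16) / (3/16) = 1/3.

1/3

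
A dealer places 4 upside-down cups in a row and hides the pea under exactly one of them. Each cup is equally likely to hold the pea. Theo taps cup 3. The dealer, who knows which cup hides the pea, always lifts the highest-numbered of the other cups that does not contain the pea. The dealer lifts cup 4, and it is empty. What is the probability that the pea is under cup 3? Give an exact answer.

Consider each possible location of the pea in turn.
If it is under any of cups 1, 2, and 3 (prior 1/4 each): cup 4 is the highest-numbered option available, probability 1; weight (1/4)·1 = 1/4 each.
If it is under cup 4 (prior 1/4): the dealer opened cup 4, so this case is ruled out; weight (1/4)·0 = 0.
The weights sum to 3/4.
So P(the pea under cup 3 | the dealer opened cup 4) = (1/4) / (3/4) = 1/3.

1/3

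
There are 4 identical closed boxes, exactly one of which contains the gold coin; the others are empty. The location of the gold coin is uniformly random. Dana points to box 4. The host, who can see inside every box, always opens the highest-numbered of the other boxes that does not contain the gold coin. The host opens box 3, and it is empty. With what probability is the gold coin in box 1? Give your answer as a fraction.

Condition on the true location of the gold coin.
If it is in any of boxes 1, 2, and 4 (prior 1/4 each): box 3 is the highest-numbered option available, probability 1; weight (1/4)·1 = 1/4 each.
If it is in box 3 (prior 1/4): the host opened box 3, so this case is ruled out; weight (1/4)·0 = 0.
The weights sum to 3/4.
So P(the gold coin in box 1 | the host opened box 3) = (1/4) / (3/4) = 1/3.

1/3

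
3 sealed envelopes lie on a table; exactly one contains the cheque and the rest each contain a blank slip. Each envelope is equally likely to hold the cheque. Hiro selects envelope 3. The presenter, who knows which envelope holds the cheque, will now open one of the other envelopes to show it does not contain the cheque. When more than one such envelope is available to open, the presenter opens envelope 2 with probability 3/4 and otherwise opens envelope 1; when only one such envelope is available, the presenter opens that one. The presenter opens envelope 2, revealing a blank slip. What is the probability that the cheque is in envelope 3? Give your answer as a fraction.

Consider each possible location of the cheque in turn.
If it is in envelope 1 (prior 1/3): only envelope 2 is available, probability 1; weight (1/3)·1 = 1/3.
If it is in envelope 2 (prior 1/3): the presenter opened envelope 2, so this case is ruled out; weight (1/3)·0 = 0.
If it is in envelope 3 (prior 1/3): envelope 2 is available, opened with probability 3/4; weight (1/3)·(3/4) = 1/4.
The weights sum to 7/12.
So P(the cheque in envelope 3 | the presenter opened envelope 2) = (1/4) / (7/12) = 3/7.

3/7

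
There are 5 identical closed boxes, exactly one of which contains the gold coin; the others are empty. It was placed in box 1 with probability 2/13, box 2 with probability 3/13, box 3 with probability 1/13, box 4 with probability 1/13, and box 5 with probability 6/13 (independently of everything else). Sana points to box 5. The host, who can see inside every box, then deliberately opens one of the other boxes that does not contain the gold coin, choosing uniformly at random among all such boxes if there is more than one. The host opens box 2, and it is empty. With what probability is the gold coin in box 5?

Apply Bayes' rule, conditioning on where the gold coin actually is.
If it is in box 1 (prior 2/13): the host has 3 equally likely choices, so probability 1/3; weight (2/13)·(1/3) = 2/39.
If it is in box 2 (prior 3/13): the host opened box 2, so this case is ruled out; weight (3/13)·0 = 0.
If it is in either of boxes 3 and 4 (prior 1/13 each): the host has 3 equally likely choices, so probability 1/3; weight (1/13)·(1/3) = 1/39 each.
If it is in box 5 (prior 6/13): the host has 4 equally likely choices, so probability 1/4; weight (6/13)·(1/4) = 3/26.
The weights sum to 17/78.
So P(the gold coin in box 5 | the host opened box 2) = (3/26) / (17/78) = 9/17.

9/17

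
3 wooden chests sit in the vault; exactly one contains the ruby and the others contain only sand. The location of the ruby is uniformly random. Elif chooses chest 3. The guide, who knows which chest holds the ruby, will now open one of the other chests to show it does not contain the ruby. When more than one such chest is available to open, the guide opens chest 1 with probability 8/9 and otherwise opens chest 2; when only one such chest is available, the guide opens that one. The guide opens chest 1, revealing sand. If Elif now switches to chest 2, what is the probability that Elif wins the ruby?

9/17

Apply Bayes' rule, conditioning on where the ruby actually is.
If it is in chest 1 (prior 1/3): the guide opened chest 1, so this case is ruled out; weight (1/3)·0 = 0.
If it is in chest 2 (prior 1/3): only chest 1 is available, probability 1; weight (1/3)·1 = 1/3.
If it is in chest 3 (prior 1/3): chest 1 is available, opened with probability 8/9; weight (1/3)·(8/9) = 8/27.
The weights sum to 17/27.
So P(the ruby in chest 2 | the guide opened chest 1) = (1/3) / (17/27) = 9/17.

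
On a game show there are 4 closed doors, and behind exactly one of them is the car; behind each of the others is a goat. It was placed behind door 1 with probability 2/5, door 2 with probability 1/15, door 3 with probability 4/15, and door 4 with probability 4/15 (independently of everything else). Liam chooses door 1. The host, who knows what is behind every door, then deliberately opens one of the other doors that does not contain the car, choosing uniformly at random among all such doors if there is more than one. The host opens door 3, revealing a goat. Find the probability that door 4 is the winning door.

Condition on the true location of the car.
If it is behind door 1 (prior 2/5): the host has 3 equally likely choices, so probability 1/3; weight (2/5)·(1/3) = 2/15.
If it is behind door 2 (prior 1/15): the host has 2 equally likely choices, so probability 1/2; weight (1/15)·(1/2) = 1/30.
If it is behind door 3 (prior 4/15): the host opened door 3, so this case is ruled out; weight (4/15)·0 = 0.
If it is behind door 4 (prior 4/15): the host has 2 equally likely choices, so probability 1/2; weight (4/15)·(1/2) = 2/15.
The weights sum to 3/10.
So P(the car behind door 4 | the host opened door 3) = (2/15) / (3/10) = 4/9.

4/9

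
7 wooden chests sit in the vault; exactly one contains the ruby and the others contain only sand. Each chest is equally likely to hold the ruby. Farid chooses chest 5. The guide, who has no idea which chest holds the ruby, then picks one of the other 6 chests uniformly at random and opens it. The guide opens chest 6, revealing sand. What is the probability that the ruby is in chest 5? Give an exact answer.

1/6

Condition on the true location of the ruby.
If it is in any of chests 1, 2, 3, 4, 5, and 7 (prior 1/7 each): the guide picks chest 6 with probability 1/6 regardless, and it is not the prize; weight (1/7)·(1/6) = 1/42 each.
If it is in chest 6 (prior 1/7): the guide opened chest 6, so this case is ruled out; weight (1/7)·0 = 0.
The weights sum to 1/7.
So P(the ruby in chest 5 | the guide opened chest 6) = (1/42) / (1/7) = 1/6.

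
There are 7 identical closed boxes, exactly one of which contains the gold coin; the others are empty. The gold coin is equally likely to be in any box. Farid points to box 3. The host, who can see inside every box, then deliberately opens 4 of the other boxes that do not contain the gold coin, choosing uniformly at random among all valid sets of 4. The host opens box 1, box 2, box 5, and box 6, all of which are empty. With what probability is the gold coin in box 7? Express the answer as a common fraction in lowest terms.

Condition on the true location of the gold coin.
If it is in any of boxes 1, 2, 5, and 6 (prior 1/7 each): that box was opened and seen not to hold the prize — ruled out; weight (1/7)·0 = 0 each.
If it is in box 3 (prior 1/7): the host has 15 equally likely choices, so probability 1/15; weight (1/7)·(1/15) = 1/105.
If it is in either of boxes 4 and 7 (prior 1/7 each): the host has 5 equally likely choices, so probability 1/5; weight (1/7)·(1/5) = 1/35 each.
The weights sum to 1/15.
So P(the gold coin in box 7 | the host opened box 1, box 2, box 5, and box 6) = (1/35) / (1/15) = 3/7.

3/7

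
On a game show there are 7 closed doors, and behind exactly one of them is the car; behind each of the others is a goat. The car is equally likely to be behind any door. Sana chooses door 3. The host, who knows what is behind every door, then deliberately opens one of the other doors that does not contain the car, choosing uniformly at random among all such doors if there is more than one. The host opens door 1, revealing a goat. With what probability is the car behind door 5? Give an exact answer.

Apply Bayes' rule, conditioning on where the car actually is.
If it is behind door 1 (prior 1/7): the host opened door 1, so this case is ruled out; weight (1/7)·0 = 0.
If it is behind any of doors 2, 4, 5, 6, and 7 (prior 1/7 each): the host has 5 equally likely choices, so probability 1/5; weight (1/7)·(1/5) = 1/35 each.
If it is behind door 3 (prior 1/7): the host has 6 equally likely choices, so probability 1/6; weight (1/7)·(1/6) = 1/42.
The weights sum to 1/6.
So P(the car behind door 5 | the host opened door 1) = (1/35) / (1/6) = 6/35.

6/35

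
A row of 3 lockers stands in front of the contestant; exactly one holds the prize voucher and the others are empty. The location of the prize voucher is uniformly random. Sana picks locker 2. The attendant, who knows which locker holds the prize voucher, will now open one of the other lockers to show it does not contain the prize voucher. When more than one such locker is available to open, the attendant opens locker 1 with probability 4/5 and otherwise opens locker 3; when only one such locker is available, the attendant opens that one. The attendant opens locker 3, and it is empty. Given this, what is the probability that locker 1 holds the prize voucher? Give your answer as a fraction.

Condition on the true location of the prize voucher.
If it is in locker 1 (prior 1/3): only locker 3 is available, probability 1; weight (1/3)·1 = 1/3.
If it is in locker 2 (prior 1/3): locker 1 is available but not opened, probability 1/5; weight (1/3)·(1/5) = 1/15.
If it is in locker 3 (prior 1/3): the attendant opened locker 3, so this case is ruled out; weight (1/3)·0 = 0.
The weights sum to 2/5.
So P(the prize voucher in locker 1 | the attendant opened locker 3) = (1/3) / (2/5) = 5/6.

5/6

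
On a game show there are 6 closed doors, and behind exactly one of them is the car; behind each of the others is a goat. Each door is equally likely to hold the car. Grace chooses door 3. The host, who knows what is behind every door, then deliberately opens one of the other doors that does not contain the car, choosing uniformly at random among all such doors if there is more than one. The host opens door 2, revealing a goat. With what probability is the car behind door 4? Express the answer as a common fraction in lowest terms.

Condition on the true location of the car.
If it is behind any of doors 1, 4, 5, and 6 (prior 1/6 each): the host has 4 equally likely choices, so probability 1/4; weight (1/6)·(1/4) = 1/24 each.
If it is behind door 2 (prior 1/6): the host opened door 2, so this case is ruled out; weight (1/6)·0 = 0.
If it is behind door 3 (prior 1/6): the host has 5 equally likely choices, so probability 1/5; weight (1/6)·(1/5) = 1/30.
The weights sum to 1/5.
So P(the car behind door 4 | the host opened door 2) = (1/24) / (1/5) = 5/24.

5/24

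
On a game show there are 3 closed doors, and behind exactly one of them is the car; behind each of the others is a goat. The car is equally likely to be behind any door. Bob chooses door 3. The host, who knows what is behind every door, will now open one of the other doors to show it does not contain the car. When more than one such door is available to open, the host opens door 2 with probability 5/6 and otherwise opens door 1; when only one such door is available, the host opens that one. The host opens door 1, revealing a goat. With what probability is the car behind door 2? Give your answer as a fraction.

Apply Bayes' rule, conditioning on where the car actually is.
If it is behind door 1 (prior 1/3): the host opened door 1, so this case is ruled out; weight (1/3)·0 = 0.
If it is behind door 2 (prior 1/3): only door 1 is available, probability 1; weight (1/3)·1 = 1/3.
If it is behind door 3 (prior 1/3): door 2 is available but not opened, probability 1/6; weight (1/3)·(1/6) = 1/18.
The weights sum to 7/18.
So P(the car behind door 2 | the host opened door 1) = (1/3) / (7/18) = 6/7.

6/7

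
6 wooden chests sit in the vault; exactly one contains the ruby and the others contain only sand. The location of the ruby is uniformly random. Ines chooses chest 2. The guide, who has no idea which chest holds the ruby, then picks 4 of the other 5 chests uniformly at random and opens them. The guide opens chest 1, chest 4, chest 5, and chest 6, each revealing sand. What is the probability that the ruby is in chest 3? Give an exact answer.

Condition on the true location of the ruby.
If it is in any of chests 1, 4, 5, and 6 (prior 1/6 each): that chest was opened and seen not to hold the prize — ruled out; weight (1/6)·0 = 0 each.
If it is in either of chests 2 and 3 (prior 1/6 each): the guide picks exactly this set with probability 1/5 regardless, and none is the prize; weight (1/6)·(1/5) = 1/30 each.
The weights sum to 1/15.
So P(the ruby in chest 3 | the guide opened chest 1, chest 4, chest 5, and chest 6) = (1/30) / (1/15) = 1/2.

1/2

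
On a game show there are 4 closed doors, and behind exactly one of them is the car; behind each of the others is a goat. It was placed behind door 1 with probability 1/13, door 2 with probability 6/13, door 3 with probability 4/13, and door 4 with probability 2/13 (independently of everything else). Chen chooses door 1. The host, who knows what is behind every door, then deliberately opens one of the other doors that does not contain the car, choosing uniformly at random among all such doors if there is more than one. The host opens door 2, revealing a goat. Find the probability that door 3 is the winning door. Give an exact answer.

Condition on the true location of the car.
If it is behind door 1 (prior 1/13): the host has 3 equally likely choices, so probability 1/3; weight (1/13)·(1/3) = 1/39.
If it is behind door 2 (prior 6/13): the host opened door 2, so this case is ruled out; weight (6/13)·0 = 0.
If it is behind door 3 (prior 4/13): the host has 2 equally likely choices, so probability 1/2; weight (4/13)·(1/2) = 2/13.
If it is behind door 4 (prior 2/13): the host has 2 equally likely choices, so probability 1/2; weight (2/13)·(1/2) = 1/13.
The weights sum to 10/39.
So P(the car behind door 3 | the host opened door 2) = (2/13) / (10/39) = 3/5.

3/5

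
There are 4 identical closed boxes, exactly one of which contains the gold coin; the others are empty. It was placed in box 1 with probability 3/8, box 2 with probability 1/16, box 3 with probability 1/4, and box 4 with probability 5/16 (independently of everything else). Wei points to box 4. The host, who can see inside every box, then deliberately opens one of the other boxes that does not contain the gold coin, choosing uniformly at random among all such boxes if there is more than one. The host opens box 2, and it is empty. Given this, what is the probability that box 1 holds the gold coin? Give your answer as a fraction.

9/20

Condition on the true location of the gold coin.
If it is in box 1 (prior 3/8): the host has 2 equally likely choices, so probability 1/2; weight (3/8)·(1/2) = 3/16.
If it is in box 2 (prior 1/16): the host opened box 2, so this case is ruled out; weight (1/16)·0 = 0.
If it is in box 3 (prior 1/4): the host has 2 equally likely choices, so probability 1/2; weight (1/4)·(1/2) = 1/8.
If it is in box 4 (prior 5/16): the host has 3 equally likely choices, so probability 1/3; weight (5/16)·(1/3) = 5/48.
The weights sum to 5/12.
So P(the gold coin in box 1 | the host opened box 2) = (3/16) / (5/12) = 9/20.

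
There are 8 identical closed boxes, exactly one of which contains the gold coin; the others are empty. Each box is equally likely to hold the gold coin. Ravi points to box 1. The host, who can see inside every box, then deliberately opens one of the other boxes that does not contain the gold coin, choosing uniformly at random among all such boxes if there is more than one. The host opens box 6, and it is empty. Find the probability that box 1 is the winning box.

Condition on the true location of the gold coin.
If it is in box 1 (prior 1/8): the host has 7 equally likely choices, so probability 1/7; weight (1/8)·(1/7) = 1/56.
If it is in any of boxes 2, 3, 4, 5, 7, and 8 (prior 1/8 each): the host has 6 equally likely choices, so probability 1/6; weight (1/8)·(1/6) = 1/48 each.
If it is in box 6 (prior 1/8): the host opened box 6, so this case is ruled out; weight (1/8)·0 = 0.
The weights sum to 1/7.
So P(the gold coin in box 1 | the host opened box 6) = (1/56) / (1/7) = 1/8.

1/8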